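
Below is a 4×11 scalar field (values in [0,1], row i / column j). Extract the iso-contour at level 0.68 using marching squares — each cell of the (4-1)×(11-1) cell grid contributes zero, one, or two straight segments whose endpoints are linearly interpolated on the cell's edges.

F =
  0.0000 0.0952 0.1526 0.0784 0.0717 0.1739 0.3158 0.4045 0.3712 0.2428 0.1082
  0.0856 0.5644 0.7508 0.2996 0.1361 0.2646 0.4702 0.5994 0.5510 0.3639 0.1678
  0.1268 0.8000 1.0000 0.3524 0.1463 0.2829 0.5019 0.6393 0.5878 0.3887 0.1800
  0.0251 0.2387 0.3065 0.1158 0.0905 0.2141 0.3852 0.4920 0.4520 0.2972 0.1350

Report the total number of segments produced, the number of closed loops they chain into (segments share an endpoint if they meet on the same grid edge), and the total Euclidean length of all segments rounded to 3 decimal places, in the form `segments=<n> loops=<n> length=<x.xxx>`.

segments=8 loops=1 length=4.965

cell (0,1): code 0100 → (0.882,2.000)–(1.000,1.620)
cell (0,2): code 1000 → (1.000,2.157)–(0.882,2.000)
cell (1,0): code 0100 → (1.491,1.000)–(2.000,0.822)
cell (1,1): code 1110 → (1.000,1.620)–(1.491,1.000)
cell (1,2): code 1001 → (2.000,2.494)–(1.000,2.157)
cell (2,0): code 0010 → (2.000,0.822)–(2.214,1.000)
cell (2,1): code 0011 → (2.214,1.000)–(2.461,2.000)
cell (2,2): code 0001 → (2.461,2.000)–(2.000,2.494)
total: 8 segments, chained into 1 closed loop(s), length Σ = 4.964778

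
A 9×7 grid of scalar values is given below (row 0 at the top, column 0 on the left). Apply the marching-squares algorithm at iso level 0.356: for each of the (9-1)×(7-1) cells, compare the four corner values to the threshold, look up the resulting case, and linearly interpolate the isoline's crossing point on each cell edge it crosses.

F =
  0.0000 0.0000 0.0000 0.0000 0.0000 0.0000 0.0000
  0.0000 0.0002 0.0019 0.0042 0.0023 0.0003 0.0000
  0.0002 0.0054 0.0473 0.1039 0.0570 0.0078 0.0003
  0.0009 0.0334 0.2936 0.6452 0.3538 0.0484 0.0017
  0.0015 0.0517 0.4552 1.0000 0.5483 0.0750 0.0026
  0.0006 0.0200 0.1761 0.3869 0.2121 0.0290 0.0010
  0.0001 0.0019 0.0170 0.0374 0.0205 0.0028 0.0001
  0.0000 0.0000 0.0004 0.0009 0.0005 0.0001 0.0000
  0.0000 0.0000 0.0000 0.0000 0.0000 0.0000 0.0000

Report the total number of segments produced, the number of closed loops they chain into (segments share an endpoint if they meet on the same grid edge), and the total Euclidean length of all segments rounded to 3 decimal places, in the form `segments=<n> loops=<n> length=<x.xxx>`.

cell (2,2): code 0100 → (2.466,3.000)–(3.000,2.177)
cell (2,3): code 1000 → (3.000,3.992)–(2.466,3.000)
cell (3,1): code 0100 → (3.386,2.000)–(4.000,1.754)
cell (3,2): code 1110 → (3.000,2.177)–(3.386,2.000)
cell (3,3): code 1101 → (3.011,4.000)–(3.000,3.992)
cell (3,4): code 1000 → (4.000,4.406)–(3.011,4.000)
cell (4,1): code 0010 → (4.000,1.754)–(4.355,2.000)
cell (4,2): code 0111 → (4.355,2.000)–(5.000,2.853)
cell (4,3): code 1011 → (5.000,3.177)–(4.572,4.000)
cell (4,4): code 0001 → (4.572,4.000)–(4.000,4.406)
cell (5,2): code 0010 → (5.000,2.853)–(5.088,3.000)
cell (5,3): code 0001 → (5.088,3.000)–(5.000,3.177)
total: 12 segments, chained into 1 closed loop(s), length Σ = 7.776612

segments=12 loops=1 length=7.777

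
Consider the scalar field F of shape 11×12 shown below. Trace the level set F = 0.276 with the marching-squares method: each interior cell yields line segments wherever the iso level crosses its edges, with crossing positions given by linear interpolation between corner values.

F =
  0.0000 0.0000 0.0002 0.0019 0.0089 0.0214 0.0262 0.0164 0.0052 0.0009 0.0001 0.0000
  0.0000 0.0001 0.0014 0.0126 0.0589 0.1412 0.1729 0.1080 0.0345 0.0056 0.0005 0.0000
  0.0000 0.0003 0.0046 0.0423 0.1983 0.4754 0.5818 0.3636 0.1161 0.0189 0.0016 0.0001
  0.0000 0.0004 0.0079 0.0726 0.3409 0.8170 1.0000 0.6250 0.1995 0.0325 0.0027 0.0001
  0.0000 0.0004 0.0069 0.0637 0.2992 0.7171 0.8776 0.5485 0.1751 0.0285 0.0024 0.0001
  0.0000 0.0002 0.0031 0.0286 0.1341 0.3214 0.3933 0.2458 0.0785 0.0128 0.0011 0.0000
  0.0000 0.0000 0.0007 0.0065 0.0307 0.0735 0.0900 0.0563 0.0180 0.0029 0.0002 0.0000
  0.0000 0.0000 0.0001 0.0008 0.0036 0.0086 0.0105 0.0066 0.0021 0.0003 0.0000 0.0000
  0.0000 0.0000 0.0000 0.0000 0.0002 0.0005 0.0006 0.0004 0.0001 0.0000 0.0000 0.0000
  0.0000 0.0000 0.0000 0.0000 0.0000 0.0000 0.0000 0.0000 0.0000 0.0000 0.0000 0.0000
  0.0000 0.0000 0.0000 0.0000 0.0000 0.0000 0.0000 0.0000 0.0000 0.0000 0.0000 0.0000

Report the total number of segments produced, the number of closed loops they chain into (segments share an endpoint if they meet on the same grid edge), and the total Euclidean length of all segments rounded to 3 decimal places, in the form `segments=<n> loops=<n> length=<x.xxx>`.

cell (1,4): code 0100 → (1.403,5.000)–(2.000,4.280)
cell (1,5): code 1100 → (1.252,6.000)–(1.403,5.000)
cell (1,6): code 1100 → (1.657,7.000)–(1.252,6.000)
cell (1,7): code 1000 → (2.000,7.354)–(1.657,7.000)
cell (2,3): code 0100 → (2.545,4.000)–(3.000,3.758)
cell (2,4): code 1110 → (2.000,4.280)–(2.545,4.000)
cell (2,7): code 1001 → (3.000,7.820)–(2.000,7.354)
cell (3,3): code 0110 → (3.000,3.758)–(4.000,3.901)
cell (3,7): code 1001 → (4.000,7.730)–(3.000,7.820)
cell (4,3): code 0010 → (4.000,3.901)–(4.141,4.000)
cell (4,4): code 0111 → (4.141,4.000)–(5.000,4.758)
cell (4,6): code 1011 → (5.000,6.795)–(4.900,7.000)
cell (4,7): code 0001 → (4.900,7.000)–(4.000,7.730)
cell (5,4): code 0010 → (5.000,4.758)–(5.183,5.000)
cell (5,5): code 0011 → (5.183,5.000)–(5.387,6.000)
cell (5,6): code 0001 → (5.387,6.000)–(5.000,6.795)
total: 16 segments, chained into 1 closed loop(s), length Σ = 12.676246

segments=16 loops=1 length=12.676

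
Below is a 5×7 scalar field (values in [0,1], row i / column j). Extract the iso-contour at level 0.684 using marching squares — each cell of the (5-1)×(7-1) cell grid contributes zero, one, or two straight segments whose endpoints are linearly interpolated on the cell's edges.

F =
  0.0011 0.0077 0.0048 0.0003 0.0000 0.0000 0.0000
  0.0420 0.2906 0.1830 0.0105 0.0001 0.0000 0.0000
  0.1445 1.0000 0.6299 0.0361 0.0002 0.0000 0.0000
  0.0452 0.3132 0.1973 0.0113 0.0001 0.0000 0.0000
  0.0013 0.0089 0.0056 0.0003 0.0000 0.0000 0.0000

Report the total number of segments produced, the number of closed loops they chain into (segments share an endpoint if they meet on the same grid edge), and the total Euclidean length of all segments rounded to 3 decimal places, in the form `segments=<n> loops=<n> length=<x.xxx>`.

cell (1,0): code 0100 → (1.555,1.000)–(2.000,0.631)
cell (1,1): code 1000 → (2.000,1.854)–(1.555,1.000)
cell (2,0): code 0010 → (2.000,0.631)–(2.460,1.000)
cell (2,1): code 0001 → (2.460,1.000)–(2.000,1.854)
total: 4 segments, chained into 1 closed loop(s), length Σ = 3.101638

segments=4 loops=1 length=3.102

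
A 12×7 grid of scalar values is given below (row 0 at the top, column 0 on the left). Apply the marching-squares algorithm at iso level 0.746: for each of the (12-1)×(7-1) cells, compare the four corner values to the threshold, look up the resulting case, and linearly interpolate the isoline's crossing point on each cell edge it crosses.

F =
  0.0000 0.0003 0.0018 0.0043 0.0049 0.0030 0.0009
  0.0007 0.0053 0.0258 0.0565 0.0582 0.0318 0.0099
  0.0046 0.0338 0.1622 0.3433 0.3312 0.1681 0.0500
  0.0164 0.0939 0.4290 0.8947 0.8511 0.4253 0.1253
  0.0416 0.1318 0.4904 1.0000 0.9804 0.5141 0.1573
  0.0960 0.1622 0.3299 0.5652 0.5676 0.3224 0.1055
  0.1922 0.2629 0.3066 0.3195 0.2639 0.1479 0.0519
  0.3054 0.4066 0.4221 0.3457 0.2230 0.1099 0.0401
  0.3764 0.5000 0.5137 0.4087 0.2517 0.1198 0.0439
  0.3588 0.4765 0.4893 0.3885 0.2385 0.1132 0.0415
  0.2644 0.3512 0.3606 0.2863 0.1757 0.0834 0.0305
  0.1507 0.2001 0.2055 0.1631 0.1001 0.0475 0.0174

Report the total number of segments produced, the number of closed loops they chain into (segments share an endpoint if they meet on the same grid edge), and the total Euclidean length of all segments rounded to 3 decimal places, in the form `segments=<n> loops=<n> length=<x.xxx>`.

segments=8 loops=1 length=6.314

cell (2,2): code 0100 → (2.730,3.000)–(3.000,2.681)
cell (2,3): code 1100 → (2.798,4.000)–(2.730,3.000)
cell (2,4): code 1000 → (3.000,4.247)–(2.798,4.000)
cell (3,2): code 0110 → (3.000,2.681)–(4.000,2.502)
cell (3,4): code 1001 → (4.000,4.503)–(3.000,4.247)
cell (4,2): code 0010 → (4.000,2.502)–(4.584,3.000)
cell (4,3): code 0011 → (4.584,3.000)–(4.568,4.000)
cell (4,4): code 0001 → (4.568,4.000)–(4.000,4.503)
total: 8 segments, chained into 1 closed loop(s), length Σ = 6.313815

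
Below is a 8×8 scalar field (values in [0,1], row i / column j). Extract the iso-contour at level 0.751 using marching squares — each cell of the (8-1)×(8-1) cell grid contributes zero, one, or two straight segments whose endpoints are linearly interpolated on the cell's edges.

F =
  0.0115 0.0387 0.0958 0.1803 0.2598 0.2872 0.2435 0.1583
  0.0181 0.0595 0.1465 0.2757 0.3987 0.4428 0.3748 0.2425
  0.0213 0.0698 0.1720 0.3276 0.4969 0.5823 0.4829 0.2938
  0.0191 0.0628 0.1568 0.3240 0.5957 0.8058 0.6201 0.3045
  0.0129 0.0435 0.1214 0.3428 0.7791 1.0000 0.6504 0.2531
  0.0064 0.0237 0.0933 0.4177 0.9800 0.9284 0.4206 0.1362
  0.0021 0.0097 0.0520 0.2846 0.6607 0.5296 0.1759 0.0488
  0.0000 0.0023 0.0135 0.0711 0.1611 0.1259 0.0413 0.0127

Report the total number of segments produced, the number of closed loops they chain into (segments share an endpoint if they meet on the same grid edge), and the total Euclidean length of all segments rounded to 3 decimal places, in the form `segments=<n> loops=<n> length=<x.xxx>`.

cell (2,4): code 0100 → (2.755,5.000)–(3.000,4.739)
cell (2,5): code 1000 → (3.000,5.295)–(2.755,5.000)
cell (3,3): code 0100 → (3.847,4.000)–(4.000,3.936)
cell (3,4): code 1110 → (3.000,4.739)–(3.847,4.000)
cell (3,5): code 1001 → (4.000,5.712)–(3.000,5.295)
cell (4,3): code 0110 → (4.000,3.936)–(5.000,3.593)
cell (4,5): code 1001 → (5.000,5.349)–(4.000,5.712)
cell (5,3): code 0010 → (5.000,3.593)–(5.717,4.000)
cell (5,4): code 0011 → (5.717,4.000)–(5.445,5.000)
cell (5,5): code 0001 → (5.445,5.000)–(5.000,5.349)
total: 10 segments, chained into 1 closed loop(s), length Σ = 7.663138

segments=10 loops=1 length=7.663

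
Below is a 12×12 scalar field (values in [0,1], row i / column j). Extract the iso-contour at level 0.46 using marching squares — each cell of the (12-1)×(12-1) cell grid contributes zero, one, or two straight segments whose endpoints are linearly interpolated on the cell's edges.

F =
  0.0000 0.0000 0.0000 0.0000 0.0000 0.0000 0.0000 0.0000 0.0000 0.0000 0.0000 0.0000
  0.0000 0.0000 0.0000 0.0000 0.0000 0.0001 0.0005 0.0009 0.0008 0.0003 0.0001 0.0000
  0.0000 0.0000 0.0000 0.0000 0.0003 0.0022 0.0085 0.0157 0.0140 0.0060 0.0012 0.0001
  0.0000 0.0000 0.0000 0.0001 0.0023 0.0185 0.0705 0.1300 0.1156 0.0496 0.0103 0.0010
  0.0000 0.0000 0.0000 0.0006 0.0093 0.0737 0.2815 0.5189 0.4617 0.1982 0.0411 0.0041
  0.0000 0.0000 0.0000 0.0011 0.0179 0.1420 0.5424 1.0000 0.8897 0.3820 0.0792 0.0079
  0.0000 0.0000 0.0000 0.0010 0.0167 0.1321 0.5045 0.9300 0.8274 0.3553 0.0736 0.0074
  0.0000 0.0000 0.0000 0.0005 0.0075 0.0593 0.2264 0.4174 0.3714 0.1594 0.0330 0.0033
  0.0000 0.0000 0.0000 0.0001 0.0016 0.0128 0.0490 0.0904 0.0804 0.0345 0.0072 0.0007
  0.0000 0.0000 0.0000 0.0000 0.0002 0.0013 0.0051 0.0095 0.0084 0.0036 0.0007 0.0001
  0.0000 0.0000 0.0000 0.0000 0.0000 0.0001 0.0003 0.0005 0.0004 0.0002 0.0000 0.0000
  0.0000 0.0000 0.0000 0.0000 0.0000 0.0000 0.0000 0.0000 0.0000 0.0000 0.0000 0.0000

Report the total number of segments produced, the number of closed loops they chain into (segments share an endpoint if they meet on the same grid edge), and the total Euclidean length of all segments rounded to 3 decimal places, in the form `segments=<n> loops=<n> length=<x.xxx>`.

segments=12 loops=1 length=9.595

cell (3,6): code 0100 → (3.849,7.000)–(4.000,6.752)
cell (3,7): code 1100 → (3.995,8.000)–(3.849,7.000)
cell (3,8): code 1000 → (4.000,8.006)–(3.995,8.000)
cell (4,5): code 0100 → (4.684,6.000)–(5.000,5.794)
cell (4,6): code 1110 → (4.000,6.752)–(4.684,6.000)
cell (4,8): code 1001 → (5.000,8.846)–(4.000,8.006)
cell (5,5): code 0110 → (5.000,5.794)–(6.000,5.881)
cell (5,8): code 1001 → (6.000,8.778)–(5.000,8.846)
cell (6,5): code 0010 → (6.000,5.881)–(6.160,6.000)
cell (6,6): code 0011 → (6.160,6.000)–(6.917,7.000)
cell (6,7): code 0011 → (6.917,7.000)–(6.806,8.000)
cell (6,8): code 0001 → (6.806,8.000)–(6.000,8.778)
total: 12 segments, chained into 1 closed loop(s), length Σ = 9.595161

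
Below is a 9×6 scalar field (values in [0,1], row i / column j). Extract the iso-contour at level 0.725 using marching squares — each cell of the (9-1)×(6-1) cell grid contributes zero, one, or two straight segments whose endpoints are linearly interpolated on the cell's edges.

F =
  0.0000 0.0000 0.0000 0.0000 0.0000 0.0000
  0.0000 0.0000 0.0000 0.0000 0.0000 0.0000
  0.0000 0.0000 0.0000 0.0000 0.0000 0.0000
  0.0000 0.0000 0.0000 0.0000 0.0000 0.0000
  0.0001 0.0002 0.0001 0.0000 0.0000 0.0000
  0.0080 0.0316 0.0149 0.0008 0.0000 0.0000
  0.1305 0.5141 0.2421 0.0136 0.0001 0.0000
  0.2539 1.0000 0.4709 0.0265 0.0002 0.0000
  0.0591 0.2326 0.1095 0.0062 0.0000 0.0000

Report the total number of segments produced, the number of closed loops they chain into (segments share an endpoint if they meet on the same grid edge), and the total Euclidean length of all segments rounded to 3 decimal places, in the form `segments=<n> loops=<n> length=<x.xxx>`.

segments=4 loops=1 length=2.589

cell (6,0): code 0100 → (6.434,1.000)–(7.000,0.631)
cell (6,1): code 1000 → (7.000,1.520)–(6.434,1.000)
cell (7,0): code 0010 → (7.000,0.631)–(7.358,1.000)
cell (7,1): code 0001 → (7.358,1.000)–(7.000,1.520)
total: 4 segments, chained into 1 closed loop(s), length Σ = 2.589194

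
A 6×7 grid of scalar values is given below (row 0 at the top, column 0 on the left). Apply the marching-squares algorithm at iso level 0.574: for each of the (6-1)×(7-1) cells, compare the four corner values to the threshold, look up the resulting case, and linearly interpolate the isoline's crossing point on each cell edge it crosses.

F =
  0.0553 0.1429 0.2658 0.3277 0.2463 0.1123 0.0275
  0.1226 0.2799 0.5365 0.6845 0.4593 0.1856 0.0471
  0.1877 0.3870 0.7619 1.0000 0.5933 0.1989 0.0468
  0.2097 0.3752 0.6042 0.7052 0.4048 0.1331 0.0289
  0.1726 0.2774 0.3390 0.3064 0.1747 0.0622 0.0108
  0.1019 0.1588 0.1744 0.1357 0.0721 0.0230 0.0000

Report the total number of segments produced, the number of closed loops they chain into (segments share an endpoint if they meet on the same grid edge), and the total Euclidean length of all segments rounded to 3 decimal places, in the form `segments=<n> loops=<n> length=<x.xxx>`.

cell (0,2): code 0100 → (0.690,3.000)–(1.000,2.253)
cell (0,3): code 1000 → (1.000,3.491)–(0.690,3.000)
cell (1,1): code 0100 → (1.166,2.000)–(2.000,1.499)
cell (1,2): code 1110 → (1.000,2.253)–(1.166,2.000)
cell (1,3): code 1101 → (1.856,4.000)–(1.000,3.491)
cell (1,4): code 1000 → (2.000,4.049)–(1.856,4.000)
cell (2,1): code 0110 → (2.000,1.499)–(3.000,1.868)
cell (2,3): code 1011 → (3.000,3.437)–(2.102,4.000)
cell (2,4): code 0001 → (2.102,4.000)–(2.000,4.049)
cell (3,1): code 0010 → (3.000,1.868)–(3.114,2.000)
cell (3,2): code 0011 → (3.114,2.000)–(3.329,3.000)
cell (3,3): code 0001 → (3.329,3.000)–(3.000,3.437)
total: 12 segments, chained into 1 closed loop(s), length Σ = 7.795618

segments=12 loops=1 length=7.796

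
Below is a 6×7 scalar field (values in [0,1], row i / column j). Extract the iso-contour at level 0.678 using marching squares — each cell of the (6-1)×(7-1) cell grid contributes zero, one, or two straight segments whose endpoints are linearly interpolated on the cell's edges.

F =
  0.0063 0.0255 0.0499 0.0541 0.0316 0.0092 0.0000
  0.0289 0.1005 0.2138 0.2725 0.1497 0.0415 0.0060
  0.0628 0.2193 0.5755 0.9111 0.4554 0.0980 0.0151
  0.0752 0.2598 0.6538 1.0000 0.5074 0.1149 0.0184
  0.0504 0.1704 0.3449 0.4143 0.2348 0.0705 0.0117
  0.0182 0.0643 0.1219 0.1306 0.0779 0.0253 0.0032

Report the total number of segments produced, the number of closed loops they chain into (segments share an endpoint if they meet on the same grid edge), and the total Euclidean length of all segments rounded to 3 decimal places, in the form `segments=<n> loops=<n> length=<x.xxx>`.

segments=6 loops=1 length=5.385

cell (1,2): code 0100 → (1.635,3.000)–(2.000,2.305)
cell (1,3): code 1000 → (2.000,3.512)–(1.635,3.000)
cell (2,2): code 0110 → (2.000,2.305)–(3.000,2.070)
cell (2,3): code 1001 → (3.000,3.654)–(2.000,3.512)
cell (3,2): code 0010 → (3.000,2.070)–(3.550,3.000)
cell (3,3): code 0001 → (3.550,3.000)–(3.000,3.654)
total: 6 segments, chained into 1 closed loop(s), length Σ = 5.385026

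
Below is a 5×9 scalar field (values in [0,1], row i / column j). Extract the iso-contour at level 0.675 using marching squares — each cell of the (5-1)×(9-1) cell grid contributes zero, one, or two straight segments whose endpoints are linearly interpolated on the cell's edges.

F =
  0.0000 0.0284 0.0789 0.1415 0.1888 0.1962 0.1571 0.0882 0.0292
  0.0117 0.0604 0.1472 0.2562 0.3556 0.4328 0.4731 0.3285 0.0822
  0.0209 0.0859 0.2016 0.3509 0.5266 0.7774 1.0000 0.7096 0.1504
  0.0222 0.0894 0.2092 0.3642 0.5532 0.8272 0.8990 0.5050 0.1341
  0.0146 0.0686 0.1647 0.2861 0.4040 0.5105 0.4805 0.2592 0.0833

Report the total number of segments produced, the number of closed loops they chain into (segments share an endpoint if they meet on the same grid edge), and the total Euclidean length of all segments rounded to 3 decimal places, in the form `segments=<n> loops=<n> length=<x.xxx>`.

segments=10 loops=1 length=7.439

cell (1,4): code 0100 → (1.703,5.000)–(2.000,4.592)
cell (1,5): code 1100 → (1.383,6.000)–(1.703,5.000)
cell (1,6): code 1100 → (1.909,7.000)–(1.383,6.000)
cell (1,7): code 1000 → (2.000,7.062)–(1.909,7.000)
cell (2,4): code 0110 → (2.000,4.592)–(3.000,4.445)
cell (2,6): code 1011 → (3.000,6.569)–(2.169,7.000)
cell (2,7): code 0001 → (2.169,7.000)–(2.000,7.062)
cell (3,4): code 0010 → (3.000,4.445)–(3.481,5.000)
cell (3,5): code 0011 → (3.481,5.000)–(3.535,6.000)
cell (3,6): code 0001 → (3.535,6.000)–(3.000,6.569)
total: 10 segments, chained into 1 closed loop(s), length Σ = 7.438545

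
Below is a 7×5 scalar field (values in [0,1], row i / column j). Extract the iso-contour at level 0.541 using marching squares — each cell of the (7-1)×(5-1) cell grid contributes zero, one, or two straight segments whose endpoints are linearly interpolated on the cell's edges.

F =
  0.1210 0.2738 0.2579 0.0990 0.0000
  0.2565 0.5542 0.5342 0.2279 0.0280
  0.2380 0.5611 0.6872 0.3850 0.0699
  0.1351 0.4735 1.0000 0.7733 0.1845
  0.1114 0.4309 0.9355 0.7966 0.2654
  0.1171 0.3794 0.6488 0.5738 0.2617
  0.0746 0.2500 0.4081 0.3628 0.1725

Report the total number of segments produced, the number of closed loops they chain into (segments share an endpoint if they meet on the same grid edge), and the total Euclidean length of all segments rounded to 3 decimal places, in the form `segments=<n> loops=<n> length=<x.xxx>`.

cell (0,0): code 0100 → (0.953,1.000)–(1.000,0.956)
cell (0,1): code 1000 → (1.000,1.660)–(0.953,1.000)
cell (1,0): code 0110 → (1.000,0.956)–(2.000,0.938)
cell (1,1): code 1101 → (1.044,2.000)–(1.000,1.660)
cell (1,2): code 1000 → (2.000,2.484)–(1.044,2.000)
cell (2,0): code 0010 → (2.000,0.938)–(2.229,1.000)
cell (2,1): code 0111 → (2.229,1.000)–(3.000,1.128)
cell (2,2): code 1101 → (2.402,3.000)–(2.000,2.484)
cell (2,3): code 1000 → (3.000,3.395)–(2.402,3.000)
cell (3,1): code 0110 → (3.000,1.128)–(4.000,1.218)
cell (3,3): code 1001 → (4.000,3.481)–(3.000,3.395)
cell (4,1): code 0110 → (4.000,1.218)–(5.000,1.600)
cell (4,3): code 1001 → (5.000,3.105)–(4.000,3.481)
cell (5,1): code 0010 → (5.000,1.600)–(5.448,2.000)
cell (5,2): code 0011 → (5.448,2.000)–(5.155,3.000)
cell (5,3): code 0001 → (5.155,3.000)–(5.000,3.105)
total: 16 segments, chained into 1 closed loop(s), length Σ = 11.506696

segments=16 loops=1 length=11.507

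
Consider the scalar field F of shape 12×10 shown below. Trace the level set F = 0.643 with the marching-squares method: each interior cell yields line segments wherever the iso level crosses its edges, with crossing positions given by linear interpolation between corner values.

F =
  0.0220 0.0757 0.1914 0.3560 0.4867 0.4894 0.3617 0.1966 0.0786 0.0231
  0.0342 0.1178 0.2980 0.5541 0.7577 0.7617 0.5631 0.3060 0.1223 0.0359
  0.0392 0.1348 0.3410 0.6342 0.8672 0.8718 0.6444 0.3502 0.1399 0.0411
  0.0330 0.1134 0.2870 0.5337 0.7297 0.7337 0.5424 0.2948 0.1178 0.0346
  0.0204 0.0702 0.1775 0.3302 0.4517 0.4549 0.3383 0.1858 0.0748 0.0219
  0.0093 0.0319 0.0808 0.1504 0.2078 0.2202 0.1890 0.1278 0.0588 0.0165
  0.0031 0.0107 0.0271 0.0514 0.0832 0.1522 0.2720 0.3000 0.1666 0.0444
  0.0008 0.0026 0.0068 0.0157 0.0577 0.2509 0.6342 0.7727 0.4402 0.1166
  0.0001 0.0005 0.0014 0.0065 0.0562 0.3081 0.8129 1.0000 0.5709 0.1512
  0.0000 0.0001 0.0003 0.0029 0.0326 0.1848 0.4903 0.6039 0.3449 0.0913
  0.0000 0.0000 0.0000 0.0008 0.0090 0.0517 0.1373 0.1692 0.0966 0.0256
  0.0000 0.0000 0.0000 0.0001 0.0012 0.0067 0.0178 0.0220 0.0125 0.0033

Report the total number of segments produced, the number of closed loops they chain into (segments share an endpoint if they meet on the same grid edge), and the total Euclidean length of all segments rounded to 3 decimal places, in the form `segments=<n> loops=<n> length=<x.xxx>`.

cell (0,3): code 0100 → (0.577,4.000)–(1.000,3.437)
cell (0,4): code 1100 → (0.564,5.000)–(0.577,4.000)
cell (0,5): code 1000 → (1.000,5.598)–(0.564,5.000)
cell (1,3): code 0110 → (1.000,3.437)–(2.000,3.038)
cell (1,5): code 1101 → (1.983,6.000)–(1.000,5.598)
cell (1,6): code 1000 → (2.000,6.005)–(1.983,6.000)
cell (2,3): code 0110 → (2.000,3.038)–(3.000,3.558)
cell (2,5): code 1011 → (3.000,5.474)–(2.014,6.000)
cell (2,6): code 0001 → (2.014,6.000)–(2.000,6.005)
cell (3,3): code 0010 → (3.000,3.558)–(3.312,4.000)
cell (3,4): code 0011 → (3.312,4.000)–(3.325,5.000)
cell (3,5): code 0001 → (3.325,5.000)–(3.000,5.474)
cell (6,6): code 0100 → (6.726,7.000)–(7.000,6.064)
cell (6,7): code 1000 → (7.000,7.390)–(6.726,7.000)
cell (7,5): code 0100 → (7.049,6.000)–(8.000,5.663)
cell (7,6): code 1110 → (7.000,6.064)–(7.049,6.000)
cell (7,7): code 1001 → (8.000,7.832)–(7.000,7.390)
cell (8,5): code 0010 → (8.000,5.663)–(8.527,6.000)
cell (8,6): code 0011 → (8.527,6.000)–(8.901,7.000)
cell (8,7): code 0001 → (8.901,7.000)–(8.000,7.832)
total: 20 segments, chained into 2 closed loop(s), length Σ = 15.530988

segments=20 loops=2 length=15.531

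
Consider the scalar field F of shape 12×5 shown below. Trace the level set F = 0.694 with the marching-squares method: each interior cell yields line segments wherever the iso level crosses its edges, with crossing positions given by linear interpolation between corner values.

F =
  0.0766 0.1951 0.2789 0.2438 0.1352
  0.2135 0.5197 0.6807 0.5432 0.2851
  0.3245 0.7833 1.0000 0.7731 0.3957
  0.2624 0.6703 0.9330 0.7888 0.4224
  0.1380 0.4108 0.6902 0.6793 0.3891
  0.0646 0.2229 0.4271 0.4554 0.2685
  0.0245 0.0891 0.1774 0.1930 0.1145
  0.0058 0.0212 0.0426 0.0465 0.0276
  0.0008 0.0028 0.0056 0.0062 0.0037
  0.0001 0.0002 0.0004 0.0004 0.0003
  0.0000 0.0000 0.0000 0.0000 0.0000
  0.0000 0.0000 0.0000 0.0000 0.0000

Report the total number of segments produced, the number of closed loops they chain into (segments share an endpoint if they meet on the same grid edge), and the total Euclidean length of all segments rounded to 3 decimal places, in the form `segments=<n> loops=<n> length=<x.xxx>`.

segments=10 loops=1 length=8.438

cell (1,0): code 0100 → (1.661,1.000)–(2.000,0.805)
cell (1,1): code 1100 → (1.042,2.000)–(1.661,1.000)
cell (1,2): code 1100 → (1.656,3.000)–(1.042,2.000)
cell (1,3): code 1000 → (2.000,3.210)–(1.656,3.000)
cell (2,0): code 0010 → (2.000,0.805)–(2.790,1.000)
cell (2,1): code 0111 → (2.790,1.000)–(3.000,1.090)
cell (2,3): code 1001 → (3.000,3.259)–(2.000,3.210)
cell (3,1): code 0010 → (3.000,1.090)–(3.984,2.000)
cell (3,2): code 0011 → (3.984,2.000)–(3.866,3.000)
cell (3,3): code 0001 → (3.866,3.000)–(3.000,3.259)
total: 10 segments, chained into 1 closed loop(s), length Σ = 8.437954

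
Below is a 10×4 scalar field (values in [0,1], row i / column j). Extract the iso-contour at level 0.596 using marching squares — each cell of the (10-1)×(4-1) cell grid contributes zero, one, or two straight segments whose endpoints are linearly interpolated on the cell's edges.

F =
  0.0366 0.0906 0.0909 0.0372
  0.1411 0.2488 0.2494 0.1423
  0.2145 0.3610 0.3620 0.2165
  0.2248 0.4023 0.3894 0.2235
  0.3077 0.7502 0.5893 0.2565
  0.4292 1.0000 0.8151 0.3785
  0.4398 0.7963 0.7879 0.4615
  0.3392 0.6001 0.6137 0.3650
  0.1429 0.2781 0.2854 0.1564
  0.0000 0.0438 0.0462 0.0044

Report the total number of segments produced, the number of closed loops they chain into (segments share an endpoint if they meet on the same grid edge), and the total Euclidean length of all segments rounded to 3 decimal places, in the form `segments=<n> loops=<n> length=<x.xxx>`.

segments=12 loops=1 length=9.216

cell (3,0): code 0100 → (3.557,1.000)–(4.000,0.652)
cell (3,1): code 1000 → (4.000,1.958)–(3.557,1.000)
cell (4,0): code 0110 → (4.000,0.652)–(5.000,0.292)
cell (4,1): code 1101 → (4.030,2.000)–(4.000,1.958)
cell (4,2): code 1000 → (5.000,2.502)–(4.030,2.000)
cell (5,0): code 0110 → (5.000,0.292)–(6.000,0.438)
cell (5,2): code 1001 → (6.000,2.588)–(5.000,2.502)
cell (6,0): code 0110 → (6.000,0.438)–(7.000,0.984)
cell (6,2): code 1001 → (7.000,2.071)–(6.000,2.588)
cell (7,0): code 0010 → (7.000,0.984)–(7.013,1.000)
cell (7,1): code 0011 → (7.013,1.000)–(7.054,2.000)
cell (7,2): code 0001 → (7.054,2.000)–(7.000,2.071)
total: 12 segments, chained into 1 closed loop(s), length Σ = 9.215537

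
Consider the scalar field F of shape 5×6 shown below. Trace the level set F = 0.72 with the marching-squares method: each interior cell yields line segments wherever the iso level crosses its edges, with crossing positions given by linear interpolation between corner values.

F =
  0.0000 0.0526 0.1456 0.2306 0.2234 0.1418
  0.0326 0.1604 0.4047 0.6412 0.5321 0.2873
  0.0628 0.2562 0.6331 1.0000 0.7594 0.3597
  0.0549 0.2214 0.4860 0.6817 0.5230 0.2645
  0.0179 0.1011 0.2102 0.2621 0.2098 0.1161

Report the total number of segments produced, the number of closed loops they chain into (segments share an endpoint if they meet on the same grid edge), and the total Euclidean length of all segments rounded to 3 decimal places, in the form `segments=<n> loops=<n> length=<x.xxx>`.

cell (1,2): code 0100 → (1.220,3.000)–(2.000,2.237)
cell (1,3): code 1100 → (1.827,4.000)–(1.220,3.000)
cell (1,4): code 1000 → (2.000,4.099)–(1.827,4.000)
cell (2,2): code 0010 → (2.000,2.237)–(2.880,3.000)
cell (2,3): code 0011 → (2.880,3.000)–(2.167,4.000)
cell (2,4): code 0001 → (2.167,4.000)–(2.000,4.099)
total: 6 segments, chained into 1 closed loop(s), length Σ = 5.047110

segments=6 loops=1 length=5.047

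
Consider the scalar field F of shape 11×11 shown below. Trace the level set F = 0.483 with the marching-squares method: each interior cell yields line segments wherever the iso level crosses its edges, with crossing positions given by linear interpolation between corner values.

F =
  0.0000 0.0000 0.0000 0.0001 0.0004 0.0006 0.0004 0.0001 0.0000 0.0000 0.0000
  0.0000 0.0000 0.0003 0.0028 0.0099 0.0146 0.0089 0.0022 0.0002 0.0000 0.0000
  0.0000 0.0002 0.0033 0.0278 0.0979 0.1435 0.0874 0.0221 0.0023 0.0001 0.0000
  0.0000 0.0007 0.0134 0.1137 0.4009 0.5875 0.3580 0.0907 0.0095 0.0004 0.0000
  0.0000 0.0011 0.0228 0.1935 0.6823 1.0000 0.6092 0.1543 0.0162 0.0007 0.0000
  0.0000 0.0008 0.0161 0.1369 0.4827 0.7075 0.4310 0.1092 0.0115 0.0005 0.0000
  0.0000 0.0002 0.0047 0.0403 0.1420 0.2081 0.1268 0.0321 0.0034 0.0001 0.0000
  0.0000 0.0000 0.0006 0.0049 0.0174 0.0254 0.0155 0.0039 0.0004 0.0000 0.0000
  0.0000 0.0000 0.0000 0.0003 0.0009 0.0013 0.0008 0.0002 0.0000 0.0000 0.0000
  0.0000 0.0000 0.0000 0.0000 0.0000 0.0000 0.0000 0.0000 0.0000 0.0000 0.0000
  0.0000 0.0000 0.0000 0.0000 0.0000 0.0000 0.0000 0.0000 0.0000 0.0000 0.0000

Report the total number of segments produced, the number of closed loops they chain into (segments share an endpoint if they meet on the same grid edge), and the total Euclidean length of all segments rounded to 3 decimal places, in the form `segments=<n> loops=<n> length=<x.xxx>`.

cell (2,4): code 0100 → (2.765,5.000)–(3.000,4.440)
cell (2,5): code 1000 → (3.000,5.455)–(2.765,5.000)
cell (3,3): code 0100 → (3.292,4.000)–(4.000,3.592)
cell (3,4): code 1110 → (3.000,4.440)–(3.292,4.000)
cell (3,5): code 1101 → (3.498,6.000)–(3.000,5.455)
cell (3,6): code 1000 → (4.000,6.277)–(3.498,6.000)
cell (4,3): code 0010 → (4.000,3.592)–(4.998,4.000)
cell (4,4): code 0111 → (4.998,4.000)–(5.000,4.001)
cell (4,5): code 1011 → (5.000,5.812)–(4.708,6.000)
cell (4,6): code 0001 → (4.708,6.000)–(4.000,6.277)
cell (5,4): code 0010 → (5.000,4.001)–(5.450,5.000)
cell (5,5): code 0001 → (5.450,5.000)–(5.000,5.812)
total: 12 segments, chained into 1 closed loop(s), length Σ = 7.988387

segments=12 loops=1 length=7.988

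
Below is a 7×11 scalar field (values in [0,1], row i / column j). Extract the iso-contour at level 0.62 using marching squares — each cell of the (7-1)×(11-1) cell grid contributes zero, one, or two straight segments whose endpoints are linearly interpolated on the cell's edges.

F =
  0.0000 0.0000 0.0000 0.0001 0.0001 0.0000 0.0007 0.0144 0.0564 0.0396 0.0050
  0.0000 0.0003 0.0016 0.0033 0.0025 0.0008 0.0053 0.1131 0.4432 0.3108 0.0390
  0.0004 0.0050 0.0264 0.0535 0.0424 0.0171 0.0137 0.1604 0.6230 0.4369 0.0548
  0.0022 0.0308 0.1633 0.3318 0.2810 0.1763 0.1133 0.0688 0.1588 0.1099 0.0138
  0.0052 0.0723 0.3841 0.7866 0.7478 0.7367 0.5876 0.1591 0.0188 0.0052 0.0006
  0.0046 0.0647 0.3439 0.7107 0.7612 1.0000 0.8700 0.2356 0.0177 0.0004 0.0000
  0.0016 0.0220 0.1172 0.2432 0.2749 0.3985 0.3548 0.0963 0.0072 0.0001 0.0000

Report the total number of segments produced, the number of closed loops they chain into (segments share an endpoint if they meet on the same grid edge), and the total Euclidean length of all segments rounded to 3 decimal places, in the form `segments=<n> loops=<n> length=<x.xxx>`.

cell (1,7): code 0100 → (1.983,8.000)–(2.000,7.994)
cell (1,8): code 1000 → (2.000,8.016)–(1.983,8.000)
cell (2,7): code 0010 → (2.000,7.994)–(2.006,8.000)
cell (2,8): code 0001 → (2.006,8.000)–(2.000,8.016)
cell (3,2): code 0100 → (3.634,3.000)–(4.000,2.586)
cell (3,3): code 1100 → (3.726,4.000)–(3.634,3.000)
cell (3,4): code 1100 → (3.792,5.000)–(3.726,4.000)
cell (3,5): code 1000 → (4.000,5.783)–(3.792,5.000)
cell (4,2): code 0110 → (4.000,2.586)–(5.000,2.753)
cell (4,5): code 1101 → (4.115,6.000)–(4.000,5.783)
cell (4,6): code 1000 → (5.000,6.394)–(4.115,6.000)
cell (5,2): code 0010 → (5.000,2.753)–(5.194,3.000)
cell (5,3): code 0011 → (5.194,3.000)–(5.290,4.000)
cell (5,4): code 0011 → (5.290,4.000)–(5.632,5.000)
cell (5,5): code 0011 → (5.632,5.000)–(5.485,6.000)
cell (5,6): code 0001 → (5.485,6.000)–(5.000,6.394)
total: 16 segments, chained into 2 closed loop(s), length Σ = 9.676620

segments=16 loops=2 length=9.677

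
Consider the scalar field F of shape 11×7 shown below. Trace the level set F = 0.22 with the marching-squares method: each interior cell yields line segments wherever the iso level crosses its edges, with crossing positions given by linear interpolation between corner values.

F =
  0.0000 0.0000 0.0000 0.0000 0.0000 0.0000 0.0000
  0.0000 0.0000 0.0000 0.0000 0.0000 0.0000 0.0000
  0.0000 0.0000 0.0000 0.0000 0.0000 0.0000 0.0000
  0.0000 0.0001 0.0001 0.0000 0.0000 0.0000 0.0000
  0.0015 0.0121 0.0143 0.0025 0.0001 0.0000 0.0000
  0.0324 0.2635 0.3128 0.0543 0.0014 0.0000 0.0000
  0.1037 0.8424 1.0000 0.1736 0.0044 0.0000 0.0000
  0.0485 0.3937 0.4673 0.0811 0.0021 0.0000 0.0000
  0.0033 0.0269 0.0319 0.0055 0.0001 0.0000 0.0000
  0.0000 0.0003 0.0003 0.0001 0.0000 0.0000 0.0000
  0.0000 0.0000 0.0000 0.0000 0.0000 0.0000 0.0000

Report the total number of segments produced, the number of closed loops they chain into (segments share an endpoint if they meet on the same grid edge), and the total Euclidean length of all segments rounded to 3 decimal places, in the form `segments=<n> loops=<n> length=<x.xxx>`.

cell (4,0): code 0100 → (4.827,1.000)–(5.000,0.812)
cell (4,1): code 1100 → (4.689,2.000)–(4.827,1.000)
cell (4,2): code 1000 → (5.000,2.359)–(4.689,2.000)
cell (5,0): code 0110 → (5.000,0.812)–(6.000,0.157)
cell (5,2): code 1001 → (6.000,2.944)–(5.000,2.359)
cell (6,0): code 0110 → (6.000,0.157)–(7.000,0.497)
cell (6,2): code 1001 → (7.000,2.640)–(6.000,2.944)
cell (7,0): code 0010 → (7.000,0.497)–(7.474,1.000)
cell (7,1): code 0011 → (7.474,1.000)–(7.568,2.000)
cell (7,2): code 0001 → (7.568,2.000)–(7.000,2.640)
total: 10 segments, chained into 1 closed loop(s), length Σ = 8.745993

segments=10 loops=1 length=8.746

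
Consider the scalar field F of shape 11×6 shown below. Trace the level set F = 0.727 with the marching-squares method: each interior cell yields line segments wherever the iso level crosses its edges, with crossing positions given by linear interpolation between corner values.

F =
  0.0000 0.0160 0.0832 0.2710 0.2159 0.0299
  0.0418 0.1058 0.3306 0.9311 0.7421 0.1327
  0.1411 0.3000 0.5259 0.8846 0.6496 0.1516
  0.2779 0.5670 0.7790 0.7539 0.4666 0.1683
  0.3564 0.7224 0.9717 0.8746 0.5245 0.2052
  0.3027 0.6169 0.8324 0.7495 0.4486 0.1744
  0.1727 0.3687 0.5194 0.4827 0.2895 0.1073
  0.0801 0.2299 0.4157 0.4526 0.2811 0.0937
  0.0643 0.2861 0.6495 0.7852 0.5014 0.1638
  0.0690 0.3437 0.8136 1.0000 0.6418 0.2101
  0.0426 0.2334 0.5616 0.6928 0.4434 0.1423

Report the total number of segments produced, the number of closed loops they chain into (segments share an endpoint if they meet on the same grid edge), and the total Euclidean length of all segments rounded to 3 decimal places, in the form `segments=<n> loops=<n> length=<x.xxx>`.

segments=24 loops=2 length=18.135

cell (0,2): code 0100 → (0.691,3.000)–(1.000,2.660)
cell (0,3): code 1100 → (0.971,4.000)–(0.691,3.000)
cell (0,4): code 1000 → (1.000,4.025)–(0.971,4.000)
cell (1,2): code 0110 → (1.000,2.660)–(2.000,2.561)
cell (1,3): code 1011 → (2.000,3.671)–(1.163,4.000)
cell (1,4): code 0001 → (1.163,4.000)–(1.000,4.025)
cell (2,1): code 0100 → (2.795,2.000)–(3.000,1.755)
cell (2,2): code 1110 → (2.000,2.561)–(2.795,2.000)
cell (2,3): code 1001 → (3.000,3.094)–(2.000,3.671)
cell (3,1): code 0110 → (3.000,1.755)–(4.000,1.018)
cell (3,3): code 1001 → (4.000,3.422)–(3.000,3.094)
cell (4,1): code 0110 → (4.000,1.018)–(5.000,1.511)
cell (4,3): code 1001 → (5.000,3.075)–(4.000,3.422)
cell (5,1): code 0010 → (5.000,1.511)–(5.337,2.000)
cell (5,2): code 0011 → (5.337,2.000)–(5.084,3.000)
cell (5,3): code 0001 → (5.084,3.000)–(5.000,3.075)
cell (7,2): code 0100 → (7.825,3.000)–(8.000,2.571)
cell (7,3): code 1000 → (8.000,3.205)–(7.825,3.000)
cell (8,1): code 0100 → (8.472,2.000)–(9.000,1.816)
cell (8,2): code 1110 → (8.000,2.571)–(8.472,2.000)
cell (8,3): code 1001 → (9.000,3.762)–(8.000,3.205)
cell (9,1): code 0010 → (9.000,1.816)–(9.344,2.000)
cell (9,2): code 0011 → (9.344,2.000)–(9.889,3.000)
cell (9,3): code 0001 → (9.889,3.000)–(9.000,3.762)
total: 24 segments, chained into 2 closed loop(s), length Σ = 18.134526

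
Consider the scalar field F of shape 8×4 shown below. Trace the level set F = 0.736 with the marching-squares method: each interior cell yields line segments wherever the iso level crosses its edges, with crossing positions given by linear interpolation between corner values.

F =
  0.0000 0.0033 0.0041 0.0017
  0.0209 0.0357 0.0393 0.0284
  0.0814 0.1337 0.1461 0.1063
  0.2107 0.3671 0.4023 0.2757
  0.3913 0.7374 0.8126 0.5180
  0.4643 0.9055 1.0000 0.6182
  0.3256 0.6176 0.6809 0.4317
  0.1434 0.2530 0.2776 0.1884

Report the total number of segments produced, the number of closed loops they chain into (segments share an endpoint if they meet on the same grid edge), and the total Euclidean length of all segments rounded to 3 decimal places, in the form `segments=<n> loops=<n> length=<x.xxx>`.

segments=8 loops=1 length=6.310

cell (3,0): code 0100 → (3.996,1.000)–(4.000,0.996)
cell (3,1): code 1100 → (3.813,2.000)–(3.996,1.000)
cell (3,2): code 1000 → (4.000,2.260)–(3.813,2.000)
cell (4,0): code 0110 → (4.000,0.996)–(5.000,0.616)
cell (4,2): code 1001 → (5.000,2.691)–(4.000,2.260)
cell (5,0): code 0010 → (5.000,0.616)–(5.589,1.000)
cell (5,1): code 0011 → (5.589,1.000)–(5.827,2.000)
cell (5,2): code 0001 → (5.827,2.000)–(5.000,2.691)
total: 8 segments, chained into 1 closed loop(s), length Σ = 6.310447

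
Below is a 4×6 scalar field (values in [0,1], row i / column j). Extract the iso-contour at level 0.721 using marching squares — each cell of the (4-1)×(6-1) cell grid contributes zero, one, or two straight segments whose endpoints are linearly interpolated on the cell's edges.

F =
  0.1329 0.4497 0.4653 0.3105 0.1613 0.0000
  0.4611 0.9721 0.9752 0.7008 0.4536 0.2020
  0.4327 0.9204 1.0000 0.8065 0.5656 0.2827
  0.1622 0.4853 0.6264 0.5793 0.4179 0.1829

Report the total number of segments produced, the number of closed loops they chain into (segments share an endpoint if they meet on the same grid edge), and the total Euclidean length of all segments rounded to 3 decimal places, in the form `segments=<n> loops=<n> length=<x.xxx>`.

cell (0,0): code 0100 → (0.519,1.000)–(1.000,0.509)
cell (0,1): code 1100 → (0.501,2.000)–(0.519,1.000)
cell (0,2): code 1000 → (1.000,2.926)–(0.501,2.000)
cell (1,0): code 0110 → (1.000,0.509)–(2.000,0.591)
cell (1,2): code 1101 → (1.191,3.000)–(1.000,2.926)
cell (1,3): code 1000 → (2.000,3.355)–(1.191,3.000)
cell (2,0): code 0010 → (2.000,0.591)–(2.458,1.000)
cell (2,1): code 0011 → (2.458,1.000)–(2.747,2.000)
cell (2,2): code 0011 → (2.747,2.000)–(2.376,3.000)
cell (2,3): code 0001 → (2.376,3.000)–(2.000,3.355)
total: 10 segments, chained into 1 closed loop(s), length Σ = 8.069730

segments=10 loops=1 length=8.070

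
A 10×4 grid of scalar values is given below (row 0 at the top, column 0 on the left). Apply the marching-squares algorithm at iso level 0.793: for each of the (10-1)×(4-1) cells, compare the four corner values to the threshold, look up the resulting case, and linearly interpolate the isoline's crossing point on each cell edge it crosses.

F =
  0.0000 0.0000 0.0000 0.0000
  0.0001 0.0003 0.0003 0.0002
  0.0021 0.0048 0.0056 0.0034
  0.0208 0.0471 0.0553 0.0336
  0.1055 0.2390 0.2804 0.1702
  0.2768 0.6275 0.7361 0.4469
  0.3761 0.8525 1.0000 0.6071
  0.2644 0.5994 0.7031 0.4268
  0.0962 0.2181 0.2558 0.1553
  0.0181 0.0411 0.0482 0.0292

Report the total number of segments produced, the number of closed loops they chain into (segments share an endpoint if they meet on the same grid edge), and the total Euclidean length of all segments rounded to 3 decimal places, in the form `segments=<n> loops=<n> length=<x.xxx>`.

segments=6 loops=1 length=4.606

cell (5,0): code 0100 → (5.736,1.000)–(6.000,0.875)
cell (5,1): code 1100 → (5.216,2.000)–(5.736,1.000)
cell (5,2): code 1000 → (6.000,2.527)–(5.216,2.000)
cell (6,0): code 0010 → (6.000,0.875)–(6.235,1.000)
cell (6,1): code 0011 → (6.235,1.000)–(6.697,2.000)
cell (6,2): code 0001 → (6.697,2.000)–(6.000,2.527)
total: 6 segments, chained into 1 closed loop(s), length Σ = 4.606146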